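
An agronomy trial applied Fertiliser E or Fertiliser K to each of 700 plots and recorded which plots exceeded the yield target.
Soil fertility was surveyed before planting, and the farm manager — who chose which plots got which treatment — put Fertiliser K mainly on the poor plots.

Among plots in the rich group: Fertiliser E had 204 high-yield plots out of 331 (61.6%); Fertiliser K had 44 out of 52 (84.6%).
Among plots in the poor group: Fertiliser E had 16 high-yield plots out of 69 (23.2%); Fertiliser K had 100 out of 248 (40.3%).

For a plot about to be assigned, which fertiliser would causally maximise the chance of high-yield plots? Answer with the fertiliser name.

Fertiliser K

The imbalance in soil fertility arose from how plots were allocated, not from anything the fertiliser did; and soil fertility independently affects the outcome. The pooled gap is confounded — condition on soil fertility.
Within each level — rich: 61.6% vs 84.6%; poor: 23.2% vs 40.3% — Fertiliser K is higher every time.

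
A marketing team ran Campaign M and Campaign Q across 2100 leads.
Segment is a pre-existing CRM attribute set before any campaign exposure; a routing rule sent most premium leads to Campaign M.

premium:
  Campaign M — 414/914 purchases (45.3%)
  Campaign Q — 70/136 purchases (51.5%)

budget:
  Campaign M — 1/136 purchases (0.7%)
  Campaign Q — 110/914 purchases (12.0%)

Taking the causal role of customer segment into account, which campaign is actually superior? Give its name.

Campaign Q

Since customer segment is a pre-existing factor (not a product of the campaign) and it affects the outcome on its own, it is a confounder. The stratified rates, not the pooled rate, identify the causal effect.
Within each level — premium: 45.3% vs 51.5%; budget: 0.7% vs 12.0% — Campaign Q is higher every time.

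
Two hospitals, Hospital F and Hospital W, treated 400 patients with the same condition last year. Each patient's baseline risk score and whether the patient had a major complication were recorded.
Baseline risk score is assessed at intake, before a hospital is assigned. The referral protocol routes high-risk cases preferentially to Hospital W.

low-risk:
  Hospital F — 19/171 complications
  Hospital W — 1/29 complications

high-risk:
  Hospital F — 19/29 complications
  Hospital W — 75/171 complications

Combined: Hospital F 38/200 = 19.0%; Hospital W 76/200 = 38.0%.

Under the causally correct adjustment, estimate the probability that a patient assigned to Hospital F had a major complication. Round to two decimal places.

0.38

Here baseline risk score is a common cause — it drives both which hospital a case falls under and the outcome. The crude comparison mixes populations; the stratum-specific rates are the causally relevant ones.
Standardising Hospital F to the population baseline risk score mix: 0.500·19/171 + 0.500·19/29 = 0.383.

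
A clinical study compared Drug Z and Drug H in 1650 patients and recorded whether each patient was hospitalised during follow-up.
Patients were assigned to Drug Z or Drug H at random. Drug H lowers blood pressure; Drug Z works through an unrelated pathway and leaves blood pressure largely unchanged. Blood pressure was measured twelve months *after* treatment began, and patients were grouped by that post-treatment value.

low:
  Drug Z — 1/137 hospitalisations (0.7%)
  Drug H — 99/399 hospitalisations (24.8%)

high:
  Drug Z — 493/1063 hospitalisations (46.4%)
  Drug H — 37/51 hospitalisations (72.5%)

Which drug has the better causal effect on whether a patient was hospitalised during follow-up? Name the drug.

Drug H

The stratified and pooled comparisons disagree (Drug Z wins within each blood pressure; Drug H wins overall), so the answer turns on the causal role of blood pressure.
Blood pressure lies on the pathway drug → blood pressure → outcome, so adjusting for it blocks the indirect effect. For the total causal effect of drug, use the unadjusted pooled rates.
Pooled: Drug Z 41.2% vs Drug H 30.2%; Drug H is lower overall.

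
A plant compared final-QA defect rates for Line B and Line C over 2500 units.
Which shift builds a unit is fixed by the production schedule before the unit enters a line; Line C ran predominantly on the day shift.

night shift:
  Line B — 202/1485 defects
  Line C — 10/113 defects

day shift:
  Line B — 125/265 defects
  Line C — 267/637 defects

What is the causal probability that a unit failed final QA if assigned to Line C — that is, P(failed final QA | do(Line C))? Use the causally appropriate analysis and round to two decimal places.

The shift-specific comparison favours Line C throughout, but the pooled figures favour Line B. The question is whether to condition on shift.
Here shift is a common cause — it drives both which line a case falls under and the outcome. The crude comparison mixes populations; the stratum-specific rates are the causally relevant ones.
Standardising Line C to the population shift mix: 0.639·10/113 + 0.361·267/637 = 0.208.

0.21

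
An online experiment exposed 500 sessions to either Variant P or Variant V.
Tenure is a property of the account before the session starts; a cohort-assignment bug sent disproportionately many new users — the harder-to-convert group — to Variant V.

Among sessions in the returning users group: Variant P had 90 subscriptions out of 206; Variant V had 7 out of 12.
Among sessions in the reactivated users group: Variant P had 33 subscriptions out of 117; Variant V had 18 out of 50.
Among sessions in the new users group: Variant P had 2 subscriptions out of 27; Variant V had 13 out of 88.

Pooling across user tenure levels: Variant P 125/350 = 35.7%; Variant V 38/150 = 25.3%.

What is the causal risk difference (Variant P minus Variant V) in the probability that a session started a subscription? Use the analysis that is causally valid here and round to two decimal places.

-0.11

The stratified and pooled comparisons disagree (Variant V wins within each user tenure; Variant P wins overall), so the answer turns on the causal role of user tenure.
User tenure differs across variants for reasons unrelated to any effect of the variant itself, and it separately predicts the outcome — a classic confounder. We must compare within user tenure levels.
Adjusting over the population distribution of user tenure: 0.436·(0.437−0.583) + 0.334·(0.282−0.360) + 0.230·(0.074−0.148) = -0.107.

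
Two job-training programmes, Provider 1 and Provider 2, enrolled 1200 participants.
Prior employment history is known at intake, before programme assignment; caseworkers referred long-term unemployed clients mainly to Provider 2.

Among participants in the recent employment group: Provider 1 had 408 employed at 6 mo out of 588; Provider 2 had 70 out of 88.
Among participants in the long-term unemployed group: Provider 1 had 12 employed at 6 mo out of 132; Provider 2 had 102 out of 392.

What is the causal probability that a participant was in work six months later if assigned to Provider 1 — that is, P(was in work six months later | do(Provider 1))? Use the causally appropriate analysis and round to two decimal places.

0.43

Here prior employment history is a common cause — it drives both which programme a case falls under and the outcome. The crude comparison mixes populations; the stratum-specific rates are the causally relevant ones.
Standardising Provider 1 to the population prior employment history mix: 0.563·408/588 + 0.437·12/132 = 0.431.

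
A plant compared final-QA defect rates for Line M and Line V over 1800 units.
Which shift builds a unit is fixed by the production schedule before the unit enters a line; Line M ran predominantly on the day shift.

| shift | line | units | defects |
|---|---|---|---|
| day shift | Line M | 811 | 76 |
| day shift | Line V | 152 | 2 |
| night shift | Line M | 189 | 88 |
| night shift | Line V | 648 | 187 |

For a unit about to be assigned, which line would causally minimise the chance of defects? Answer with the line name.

Line V

Since shift is a pre-existing factor (not a product of the line) and it affects the outcome on its own, it is a confounder. The stratified rates, not the pooled rate, identify the causal effect.
Within each level — day shift: 9.4% vs 1.3%; night shift: 46.6% vs 28.9% — Line V is lower every time.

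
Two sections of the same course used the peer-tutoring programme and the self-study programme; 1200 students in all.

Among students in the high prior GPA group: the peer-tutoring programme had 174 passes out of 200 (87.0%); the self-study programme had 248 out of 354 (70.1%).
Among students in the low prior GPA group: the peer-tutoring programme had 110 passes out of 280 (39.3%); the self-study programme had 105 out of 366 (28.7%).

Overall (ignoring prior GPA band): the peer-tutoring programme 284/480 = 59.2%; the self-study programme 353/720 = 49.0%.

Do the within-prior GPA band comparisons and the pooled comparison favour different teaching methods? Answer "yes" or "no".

Within each prior GPA band level (high prior GPA 87.0% vs 70.1%; low prior GPA 39.3% vs 28.7%), the peer-tutoring programme has the higher rate every time. Pooled: 59.2% vs 49.0% — the peer-tutoring programme has the higher rate overall. They agree.

no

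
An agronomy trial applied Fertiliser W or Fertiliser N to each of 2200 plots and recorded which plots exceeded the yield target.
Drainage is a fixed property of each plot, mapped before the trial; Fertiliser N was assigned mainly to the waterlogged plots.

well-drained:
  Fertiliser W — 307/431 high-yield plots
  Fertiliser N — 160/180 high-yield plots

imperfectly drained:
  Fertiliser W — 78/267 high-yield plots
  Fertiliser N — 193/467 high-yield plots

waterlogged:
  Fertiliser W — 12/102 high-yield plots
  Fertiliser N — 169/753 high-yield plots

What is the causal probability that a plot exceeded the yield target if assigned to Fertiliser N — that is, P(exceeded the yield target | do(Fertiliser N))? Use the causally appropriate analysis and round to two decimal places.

The stratified and pooled comparisons disagree (Fertiliser N wins within each field drainage; Fertiliser W wins overall), so the answer turns on the causal role of field drainage.
Field drainage differs across fertilisers for reasons unrelated to any effect of the fertiliser itself, and it separately predicts the outcome — a classic confounder. We must compare within field drainage levels.
Standardising Fertiliser N to the population field drainage mix: 0.278·160/180 + 0.334·193/467 + 0.389·169/753 = 0.472.

0.47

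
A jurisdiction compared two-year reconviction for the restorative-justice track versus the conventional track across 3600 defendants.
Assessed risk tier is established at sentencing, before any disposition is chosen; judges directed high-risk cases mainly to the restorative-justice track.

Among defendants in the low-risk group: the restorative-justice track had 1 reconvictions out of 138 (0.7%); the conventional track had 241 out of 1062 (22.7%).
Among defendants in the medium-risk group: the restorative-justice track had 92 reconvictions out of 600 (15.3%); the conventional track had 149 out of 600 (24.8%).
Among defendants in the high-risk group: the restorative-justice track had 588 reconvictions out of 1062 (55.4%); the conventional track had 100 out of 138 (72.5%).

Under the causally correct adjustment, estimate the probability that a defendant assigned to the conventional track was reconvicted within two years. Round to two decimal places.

0.40

The assessed risk tier-specific comparison favours the restorative-justice track throughout, but the pooled figures favour the conventional track. The question is whether to condition on assessed risk tier.
Assessed risk tier differs across dispositions for reasons unrelated to any effect of the disposition itself, and it separately predicts the outcome — a classic confounder. We must compare within assessed risk tier levels.
Standardising the conventional track to the population assessed risk tier mix: 0.333·241/1062 + 0.333·149/600 + 0.333·100/138 = 0.400.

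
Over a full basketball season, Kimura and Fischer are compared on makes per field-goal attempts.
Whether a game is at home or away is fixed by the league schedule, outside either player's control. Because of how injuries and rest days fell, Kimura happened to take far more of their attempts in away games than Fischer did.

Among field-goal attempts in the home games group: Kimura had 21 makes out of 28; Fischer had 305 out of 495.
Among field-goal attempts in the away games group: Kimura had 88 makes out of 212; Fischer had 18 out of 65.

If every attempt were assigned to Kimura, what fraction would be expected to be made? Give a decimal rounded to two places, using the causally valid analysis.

The game venue-specific comparison favours Kimura throughout, but the pooled figures favour Fischer. The question is whether to condition on game venue.
Game venue is set before the player has any effect — it is not caused by the player — and it independently drives the outcome. That makes it a confounder, so the causal comparison is within game venue levels.
Standardising Kimura to the population game venue mix: 0.654·21/28 + 0.346·88/212 = 0.634.

0.63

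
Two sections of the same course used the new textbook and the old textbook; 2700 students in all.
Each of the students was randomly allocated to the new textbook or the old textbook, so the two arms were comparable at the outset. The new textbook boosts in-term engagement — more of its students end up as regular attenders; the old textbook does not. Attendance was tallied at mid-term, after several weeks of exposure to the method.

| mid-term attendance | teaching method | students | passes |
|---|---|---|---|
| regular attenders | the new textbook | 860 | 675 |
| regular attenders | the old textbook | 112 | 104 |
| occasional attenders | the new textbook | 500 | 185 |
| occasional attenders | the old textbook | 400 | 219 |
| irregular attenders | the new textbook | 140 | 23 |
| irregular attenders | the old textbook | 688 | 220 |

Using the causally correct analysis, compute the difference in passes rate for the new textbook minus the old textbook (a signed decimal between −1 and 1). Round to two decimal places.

+0.14

The mid-term attendance-specific comparison favours the old textbook throughout, but the pooled figures favour the new textbook. The question is whether to condition on mid-term attendance.
Mid-term attendance is downstream of the teaching method. One should not condition on a consequence of treatment, so the overall rates are the right comparison.
The causal difference is the pooled difference: 0.589 − 0.453 = +0.136.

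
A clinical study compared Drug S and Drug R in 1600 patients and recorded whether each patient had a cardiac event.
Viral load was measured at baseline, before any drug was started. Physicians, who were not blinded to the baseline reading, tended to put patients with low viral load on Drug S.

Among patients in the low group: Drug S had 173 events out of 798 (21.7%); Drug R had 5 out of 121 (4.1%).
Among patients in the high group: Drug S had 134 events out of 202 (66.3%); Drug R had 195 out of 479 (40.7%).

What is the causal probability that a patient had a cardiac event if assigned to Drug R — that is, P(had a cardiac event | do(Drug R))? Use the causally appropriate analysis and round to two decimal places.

0.20

Nothing the drug does changes viral load; the imbalance is an allocation artefact. With viral load also predicting the outcome, the pooled figure is confounded, and the within-stratum comparison is the causal one.
Standardising Drug R to the population viral load mix: 0.574·5/121 + 0.426·195/479 = 0.197.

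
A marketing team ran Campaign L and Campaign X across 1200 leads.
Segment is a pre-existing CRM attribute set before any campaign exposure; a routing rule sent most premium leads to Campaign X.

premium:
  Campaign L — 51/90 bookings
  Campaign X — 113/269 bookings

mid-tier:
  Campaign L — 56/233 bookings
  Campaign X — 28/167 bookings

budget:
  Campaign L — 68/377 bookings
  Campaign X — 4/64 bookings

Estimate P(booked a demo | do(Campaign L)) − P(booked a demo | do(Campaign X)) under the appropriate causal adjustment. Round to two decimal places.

+0.11

Here customer segment is a common cause — it drives both which campaign a case falls under and the outcome. The crude comparison mixes populations; the stratum-specific rates are the causally relevant ones.
Adjusting over the population distribution of customer segment: 0.299·(0.567−0.420) + 0.333·(0.240−0.168) + 0.367·(0.180−0.062) = +0.111.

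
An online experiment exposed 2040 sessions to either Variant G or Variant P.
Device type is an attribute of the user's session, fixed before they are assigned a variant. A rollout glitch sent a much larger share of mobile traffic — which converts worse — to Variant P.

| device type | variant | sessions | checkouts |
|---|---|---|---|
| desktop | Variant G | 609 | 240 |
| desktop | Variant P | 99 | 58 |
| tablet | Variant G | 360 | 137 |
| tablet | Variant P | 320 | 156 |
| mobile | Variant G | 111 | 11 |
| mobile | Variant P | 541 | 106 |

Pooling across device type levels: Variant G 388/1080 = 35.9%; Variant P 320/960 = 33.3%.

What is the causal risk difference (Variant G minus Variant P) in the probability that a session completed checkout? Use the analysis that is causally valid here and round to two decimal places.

The stratified and pooled comparisons disagree (Variant P wins within each device type; Variant G wins overall), so the answer turns on the causal role of device type.
Here device type is a common cause — it drives both which variant a case falls under and the outcome. The crude comparison mixes populations; the stratum-specific rates are the causally relevant ones.
Adjusting over the population distribution of device type: 0.347·(0.394−0.586) + 0.333·(0.381−0.487) + 0.320·(0.099−0.196) = -0.133.

-0.13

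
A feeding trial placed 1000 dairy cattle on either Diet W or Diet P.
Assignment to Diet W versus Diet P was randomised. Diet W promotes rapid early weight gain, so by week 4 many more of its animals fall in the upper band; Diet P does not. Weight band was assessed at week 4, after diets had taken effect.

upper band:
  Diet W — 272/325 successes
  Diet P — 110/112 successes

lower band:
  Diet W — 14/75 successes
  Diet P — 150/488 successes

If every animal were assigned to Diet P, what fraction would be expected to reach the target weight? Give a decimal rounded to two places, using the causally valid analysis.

0.43

Week-4 weight band is downstream of the diet. One should not condition on a consequence of treatment, so the overall rates are the right comparison.
So P(outcome | do(Diet P)) is just the pooled rate for Diet P: 260/600 = 0.433.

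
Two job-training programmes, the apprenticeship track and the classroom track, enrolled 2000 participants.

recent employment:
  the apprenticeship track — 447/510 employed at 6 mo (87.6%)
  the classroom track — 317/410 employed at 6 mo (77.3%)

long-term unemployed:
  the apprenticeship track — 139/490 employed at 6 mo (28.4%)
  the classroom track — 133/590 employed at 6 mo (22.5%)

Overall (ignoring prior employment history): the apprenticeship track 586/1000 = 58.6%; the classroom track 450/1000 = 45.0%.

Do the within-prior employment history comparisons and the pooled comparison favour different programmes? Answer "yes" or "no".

Within each prior employment history level (recent employment 87.6% vs 77.3%; long-term unemployed 28.4% vs 22.5%), the apprenticeship track has the higher rate every time. Pooled: 58.6% vs 45.0% — the apprenticeship track has the higher rate overall. They agree.

no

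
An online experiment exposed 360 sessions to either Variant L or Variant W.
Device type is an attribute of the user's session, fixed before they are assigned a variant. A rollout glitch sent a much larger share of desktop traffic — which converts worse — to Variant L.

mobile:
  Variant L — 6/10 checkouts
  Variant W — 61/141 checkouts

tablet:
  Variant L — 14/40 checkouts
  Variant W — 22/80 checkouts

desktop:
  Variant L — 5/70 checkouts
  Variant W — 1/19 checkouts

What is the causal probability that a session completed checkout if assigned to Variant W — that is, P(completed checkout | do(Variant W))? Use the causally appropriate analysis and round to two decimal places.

0.29

Within every device type level Variant L has the higher rate, yet pooled Variant W does — Simpson's reversal.
Here device type is a common cause — it drives both which variant a case falls under and the outcome. The crude comparison mixes populations; the stratum-specific rates are the causally relevant ones.
Standardising Variant W to the population device type mix: 0.419·61/141 + 0.333·22/80 + 0.247·1/19 = 0.286.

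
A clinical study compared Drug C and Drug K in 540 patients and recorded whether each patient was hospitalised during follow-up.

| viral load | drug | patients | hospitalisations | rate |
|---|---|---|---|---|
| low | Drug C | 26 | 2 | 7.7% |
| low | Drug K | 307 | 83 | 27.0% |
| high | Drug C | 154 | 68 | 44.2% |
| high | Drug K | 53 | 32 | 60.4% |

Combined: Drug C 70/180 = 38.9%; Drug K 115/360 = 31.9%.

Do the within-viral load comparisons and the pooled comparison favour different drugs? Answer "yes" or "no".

Within each viral load level (low 7.7% vs 27.0%; high 44.2% vs 60.4%), Drug C has the lower rate every time. Pooled: 38.9% vs 31.9% — Drug K has the lower rate overall. The two comparisons disagree.

yes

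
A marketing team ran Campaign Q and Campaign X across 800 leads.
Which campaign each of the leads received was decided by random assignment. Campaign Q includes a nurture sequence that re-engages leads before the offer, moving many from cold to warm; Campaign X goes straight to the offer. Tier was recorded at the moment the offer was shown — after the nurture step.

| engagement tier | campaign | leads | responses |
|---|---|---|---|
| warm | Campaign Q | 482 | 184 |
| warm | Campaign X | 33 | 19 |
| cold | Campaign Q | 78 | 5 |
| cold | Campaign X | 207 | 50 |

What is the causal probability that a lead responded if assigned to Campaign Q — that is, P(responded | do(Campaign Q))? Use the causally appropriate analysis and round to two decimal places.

The distribution of engagement tier is itself part of what the campaign does — it is an intermediate outcome. Holding it fixed would remove that part of the effect; the total effect is the pooled difference.
So P(outcome | do(Campaign Q)) is just the pooled rate for Campaign Q: 189/560 = 0.338.

0.34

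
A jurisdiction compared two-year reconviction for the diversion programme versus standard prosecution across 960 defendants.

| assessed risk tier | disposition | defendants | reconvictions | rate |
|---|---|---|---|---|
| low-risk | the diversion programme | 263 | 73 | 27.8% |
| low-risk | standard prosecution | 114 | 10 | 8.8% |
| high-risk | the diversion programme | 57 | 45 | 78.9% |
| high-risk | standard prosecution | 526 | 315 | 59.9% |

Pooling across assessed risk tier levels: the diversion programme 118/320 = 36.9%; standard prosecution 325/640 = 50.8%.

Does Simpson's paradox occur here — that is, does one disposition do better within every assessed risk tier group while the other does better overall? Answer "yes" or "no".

yes

Within each assessed risk tier level (low-risk 27.8% vs 8.8%; high-risk 78.9% vs 59.9%), standard prosecution has the lower rate every time. Pooled: 36.9% vs 50.8% — the diversion programme has the lower rate overall. The two comparisons disagree.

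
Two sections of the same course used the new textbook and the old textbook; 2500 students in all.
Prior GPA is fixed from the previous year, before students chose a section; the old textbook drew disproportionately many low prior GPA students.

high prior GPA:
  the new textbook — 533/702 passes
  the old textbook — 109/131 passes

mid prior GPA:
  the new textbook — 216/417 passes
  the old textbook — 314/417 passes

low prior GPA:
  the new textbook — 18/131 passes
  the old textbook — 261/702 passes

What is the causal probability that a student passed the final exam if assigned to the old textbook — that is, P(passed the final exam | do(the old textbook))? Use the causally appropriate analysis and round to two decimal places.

The stratified and pooled comparisons disagree (the old textbook wins within each prior GPA band; the new textbook wins overall), so the answer turns on the causal role of prior GPA band.
Prior GPA band is set before the teaching method has any effect — it is not caused by the teaching method — and it independently drives the outcome. That makes it a confounder, so the causal comparison is within prior GPA band levels.
Standardising the old textbook to the population prior GPA band mix: 0.333·109/131 + 0.334·314/417 + 0.333·261/702 = 0.652.

0.65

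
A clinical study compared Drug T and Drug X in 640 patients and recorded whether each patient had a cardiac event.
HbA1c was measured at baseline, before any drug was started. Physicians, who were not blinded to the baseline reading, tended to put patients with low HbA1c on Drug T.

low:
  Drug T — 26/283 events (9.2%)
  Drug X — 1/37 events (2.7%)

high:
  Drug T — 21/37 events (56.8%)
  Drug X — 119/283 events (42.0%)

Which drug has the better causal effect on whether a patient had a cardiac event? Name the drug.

Drug X

The stratified and pooled comparisons disagree (Drug X wins within each HbA1c; Drug T wins overall), so the answer turns on the causal role of HbA1c.
Nothing the drug does changes HbA1c; the imbalance is an allocation artefact. With HbA1c also predicting the outcome, the pooled figure is confounded, and the within-stratum comparison is the causal one.
Within each level — low: 9.2% vs 2.7%; high: 56.8% vs 42.0% — Drug X is lower every time.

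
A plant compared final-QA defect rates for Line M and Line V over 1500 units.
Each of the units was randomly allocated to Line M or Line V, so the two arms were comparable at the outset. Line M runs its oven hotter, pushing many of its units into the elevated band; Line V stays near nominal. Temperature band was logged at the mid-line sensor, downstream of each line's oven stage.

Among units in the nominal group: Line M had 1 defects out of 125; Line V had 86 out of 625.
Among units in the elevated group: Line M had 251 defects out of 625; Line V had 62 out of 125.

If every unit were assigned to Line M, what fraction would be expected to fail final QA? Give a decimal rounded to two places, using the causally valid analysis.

In-process temperature band here is a post-treatment variable shaped by the line; conditioning on it would introduce bias rather than remove it. The overall comparison is the causal one.
So P(outcome | do(Line M)) is just the pooled rate for Line M: 252/750 = 0.336.

0.34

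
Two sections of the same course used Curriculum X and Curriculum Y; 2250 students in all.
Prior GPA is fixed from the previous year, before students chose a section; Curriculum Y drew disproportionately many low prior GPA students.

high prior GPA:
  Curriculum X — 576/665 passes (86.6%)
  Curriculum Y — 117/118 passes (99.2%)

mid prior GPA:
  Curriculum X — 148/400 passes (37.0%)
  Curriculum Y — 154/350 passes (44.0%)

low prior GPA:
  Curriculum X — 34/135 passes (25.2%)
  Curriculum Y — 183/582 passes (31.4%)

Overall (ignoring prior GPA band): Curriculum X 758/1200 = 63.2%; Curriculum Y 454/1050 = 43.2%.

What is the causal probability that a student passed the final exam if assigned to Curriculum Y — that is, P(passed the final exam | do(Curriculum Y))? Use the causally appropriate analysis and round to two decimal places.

0.59

The stratified and pooled comparisons disagree (Curriculum Y wins within each prior GPA band; Curriculum X wins overall), so the answer turns on the causal role of prior GPA band.
Prior GPA band satisfies the back-door criterion: it is not a descendant of the teaching method, and it blocks the spurious path from teaching method to outcome. Adjusting for it (i.e., using the within-prior GPA band rates) gives the causal effect.
Standardising Curriculum Y to the population prior GPA band mix: 0.348·117/118 + 0.333·154/350 + 0.319·183/582 = 0.592.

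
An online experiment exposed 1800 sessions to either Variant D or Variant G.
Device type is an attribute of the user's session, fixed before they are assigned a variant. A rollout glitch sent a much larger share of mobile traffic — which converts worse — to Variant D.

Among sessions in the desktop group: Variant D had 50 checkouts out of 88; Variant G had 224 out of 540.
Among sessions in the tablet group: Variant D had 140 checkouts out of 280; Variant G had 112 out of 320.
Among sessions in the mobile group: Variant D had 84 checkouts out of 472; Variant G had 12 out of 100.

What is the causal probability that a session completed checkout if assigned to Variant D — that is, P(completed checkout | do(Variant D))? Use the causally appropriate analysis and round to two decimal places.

Device type satisfies the back-door criterion: it is not a descendant of the variant, and it blocks the spurious path from variant to outcome. Adjusting for it (i.e., using the within-device type rates) gives the causal effect.
Standardising Variant D to the population device type mix: 0.349·50/88 + 0.333·140/280 + 0.318·84/472 = 0.421.

0.42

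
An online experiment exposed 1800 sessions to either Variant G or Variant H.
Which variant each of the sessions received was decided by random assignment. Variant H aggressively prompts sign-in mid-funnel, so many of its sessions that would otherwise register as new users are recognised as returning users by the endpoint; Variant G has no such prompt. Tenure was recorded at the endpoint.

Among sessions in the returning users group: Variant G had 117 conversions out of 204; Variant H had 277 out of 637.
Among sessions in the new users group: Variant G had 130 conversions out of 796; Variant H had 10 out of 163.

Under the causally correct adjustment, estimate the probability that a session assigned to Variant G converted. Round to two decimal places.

0.25

Stratifying would compare variants among sessions the variants themselves sorted into user tenure groups — a form of selection on an intermediate. The unconditioned pooled rates give the total causal effect.
So P(outcome | do(Variant G)) is just the pooled rate for Variant G: 247/1000 = 0.247.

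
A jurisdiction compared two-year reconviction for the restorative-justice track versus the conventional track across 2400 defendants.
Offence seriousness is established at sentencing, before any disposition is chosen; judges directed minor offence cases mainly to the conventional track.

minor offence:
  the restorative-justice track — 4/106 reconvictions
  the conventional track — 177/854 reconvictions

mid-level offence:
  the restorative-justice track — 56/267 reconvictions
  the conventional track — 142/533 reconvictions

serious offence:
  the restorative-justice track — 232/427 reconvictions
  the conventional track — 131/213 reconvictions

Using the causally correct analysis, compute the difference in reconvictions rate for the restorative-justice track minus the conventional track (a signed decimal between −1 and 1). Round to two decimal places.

-0.11

The stratified and pooled comparisons disagree (the restorative-justice track wins within each offence seriousness; the conventional track wins overall), so the answer turns on the causal role of offence seriousness.
The imbalance in offence seriousness arose from how defendants were allocated, not from anything the disposition did; and offence seriousness independently affects the outcome. The pooled gap is confounded — condition on offence seriousness.
Adjusting over the population distribution of offence seriousness: 0.400·(0.038−0.207) + 0.333·(0.210−0.266) + 0.267·(0.543−0.615) = -0.106.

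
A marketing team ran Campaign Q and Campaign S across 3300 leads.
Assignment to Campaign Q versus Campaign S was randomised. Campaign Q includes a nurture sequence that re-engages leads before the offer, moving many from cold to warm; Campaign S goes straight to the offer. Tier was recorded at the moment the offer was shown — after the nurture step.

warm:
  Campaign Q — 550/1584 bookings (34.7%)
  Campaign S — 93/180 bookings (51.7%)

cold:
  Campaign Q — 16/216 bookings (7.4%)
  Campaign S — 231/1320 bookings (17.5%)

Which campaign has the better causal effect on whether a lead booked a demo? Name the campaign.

Engagement tier is recorded after the campaign and is itself shifted by it — it sits on the causal path from campaign to outcome. Conditioning on a mediator would strip out part of the effect we want; the pooled comparison gives the total causal effect.
Pooled: Campaign Q 31.4% vs Campaign S 21.6%; Campaign Q is higher overall.

Campaign Q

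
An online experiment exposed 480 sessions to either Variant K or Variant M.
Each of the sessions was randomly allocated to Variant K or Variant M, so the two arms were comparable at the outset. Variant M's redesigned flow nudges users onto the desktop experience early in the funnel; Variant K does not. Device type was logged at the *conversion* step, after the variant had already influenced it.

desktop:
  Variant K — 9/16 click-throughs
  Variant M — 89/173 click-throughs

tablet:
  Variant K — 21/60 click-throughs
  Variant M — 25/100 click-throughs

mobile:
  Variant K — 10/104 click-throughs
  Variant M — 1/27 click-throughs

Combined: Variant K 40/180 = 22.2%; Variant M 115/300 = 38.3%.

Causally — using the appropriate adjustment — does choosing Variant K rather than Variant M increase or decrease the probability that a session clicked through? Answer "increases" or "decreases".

decreases

The stratified and pooled comparisons disagree (Variant K wins within each device type; Variant M wins overall), so the answer turns on the causal role of device type.
Device type here is a post-treatment variable shaped by the variant; conditioning on it would introduce bias rather than remove it. The overall comparison is the causal one.
Pooled: Variant K 22.2% vs Variant M 38.3%; Variant M is higher overall.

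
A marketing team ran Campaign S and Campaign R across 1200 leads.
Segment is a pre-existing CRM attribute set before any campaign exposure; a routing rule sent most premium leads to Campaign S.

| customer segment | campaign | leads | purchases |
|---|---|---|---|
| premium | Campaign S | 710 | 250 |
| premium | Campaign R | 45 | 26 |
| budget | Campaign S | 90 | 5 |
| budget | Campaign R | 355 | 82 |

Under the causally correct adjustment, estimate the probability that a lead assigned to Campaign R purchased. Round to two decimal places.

0.45

The customer segment-specific comparison favours Campaign R throughout, but the pooled figures favour Campaign S. The question is whether to condition on customer segment.
Customer segment differs across campaigns for reasons unrelated to any effect of the campaign itself, and it separately predicts the outcome — a classic confounder. We must compare within customer segment levels.
Standardising Campaign R to the population customer segment mix: 0.629·26/45 + 0.371·82/355 = 0.449.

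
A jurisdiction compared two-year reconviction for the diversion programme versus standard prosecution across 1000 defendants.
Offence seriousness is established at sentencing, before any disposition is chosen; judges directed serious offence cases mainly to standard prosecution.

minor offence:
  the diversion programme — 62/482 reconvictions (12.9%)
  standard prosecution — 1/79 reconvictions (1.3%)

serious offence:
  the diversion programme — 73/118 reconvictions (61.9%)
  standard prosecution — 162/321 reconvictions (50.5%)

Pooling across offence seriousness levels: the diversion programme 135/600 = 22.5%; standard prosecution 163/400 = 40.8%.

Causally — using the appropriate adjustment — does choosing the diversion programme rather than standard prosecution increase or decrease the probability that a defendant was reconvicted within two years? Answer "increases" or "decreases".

Within every offence seriousness level standard prosecution has the lower rate, yet pooled the diversion programme does — Simpson's reversal.
Offence seriousness satisfies the back-door criterion: it is not a descendant of the disposition, and it blocks the spurious path from disposition to outcome. Adjusting for it (i.e., using the within-offence seriousness rates) gives the causal effect.
Within each level — minor offence: 12.9% vs 1.3%; serious offence: 61.9% vs 50.5% — standard prosecution is lower every time.

increases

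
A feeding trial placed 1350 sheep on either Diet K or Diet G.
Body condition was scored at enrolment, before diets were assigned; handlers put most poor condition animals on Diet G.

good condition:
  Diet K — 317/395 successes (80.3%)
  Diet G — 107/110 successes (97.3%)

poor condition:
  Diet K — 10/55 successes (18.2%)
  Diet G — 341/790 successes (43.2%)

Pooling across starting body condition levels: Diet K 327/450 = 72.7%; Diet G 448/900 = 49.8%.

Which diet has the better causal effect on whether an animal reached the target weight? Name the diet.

Diet G

Within every starting body condition level Diet G has the higher rate, yet pooled Diet K does — Simpson's reversal.
Starting body condition satisfies the back-door criterion: it is not a descendant of the diet, and it blocks the spurious path from diet to outcome. Adjusting for it (i.e., using the within-starting body condition rates) gives the causal effect.
Within each level — good condition: 80.3% vs 97.3%; poor condition: 18.2% vs 43.2% — Diet G is higher every time.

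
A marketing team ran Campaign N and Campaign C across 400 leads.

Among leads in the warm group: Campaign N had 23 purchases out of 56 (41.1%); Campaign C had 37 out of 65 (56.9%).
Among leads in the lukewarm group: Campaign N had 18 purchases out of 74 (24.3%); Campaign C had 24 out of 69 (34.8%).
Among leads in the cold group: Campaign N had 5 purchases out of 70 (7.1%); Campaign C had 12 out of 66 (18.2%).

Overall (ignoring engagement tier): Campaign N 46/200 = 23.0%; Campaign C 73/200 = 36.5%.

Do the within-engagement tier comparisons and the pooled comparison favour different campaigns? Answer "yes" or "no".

Within each engagement tier level (warm 41.1% vs 56.9%; lukewarm 24.3% vs 34.8%; cold 7.1% vs 18.2%), Campaign C has the higher rate every time. Pooled: 23.0% vs 36.5% — Campaign C has the higher rate overall. They agree.

no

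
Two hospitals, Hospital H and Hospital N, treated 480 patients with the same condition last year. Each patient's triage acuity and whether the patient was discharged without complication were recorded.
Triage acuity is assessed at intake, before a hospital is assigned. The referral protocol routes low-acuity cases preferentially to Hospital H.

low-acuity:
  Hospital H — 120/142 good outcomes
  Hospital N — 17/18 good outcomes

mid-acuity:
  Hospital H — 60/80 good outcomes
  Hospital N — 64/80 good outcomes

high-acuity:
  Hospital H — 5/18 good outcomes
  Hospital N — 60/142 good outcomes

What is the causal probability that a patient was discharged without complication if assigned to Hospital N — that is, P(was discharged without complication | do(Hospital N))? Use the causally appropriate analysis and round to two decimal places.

0.72

Here triage acuity is a common cause — it drives both which hospital a case falls under and the outcome. The crude comparison mixes populations; the stratum-specific rates are the causally relevant ones.
Standardising Hospital N to the population triage acuity mix: 0.333·17/18 + 0.333·64/80 + 0.333·60/142 = 0.722.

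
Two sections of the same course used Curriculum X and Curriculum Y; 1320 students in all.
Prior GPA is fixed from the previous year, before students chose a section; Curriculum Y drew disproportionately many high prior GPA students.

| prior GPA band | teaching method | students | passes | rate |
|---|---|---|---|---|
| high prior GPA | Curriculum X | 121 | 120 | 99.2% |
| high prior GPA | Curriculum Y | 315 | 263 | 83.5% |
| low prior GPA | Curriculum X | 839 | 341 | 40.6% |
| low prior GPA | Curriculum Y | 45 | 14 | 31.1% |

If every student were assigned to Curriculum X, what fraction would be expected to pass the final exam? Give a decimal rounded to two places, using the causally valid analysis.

0.60

The imbalance in prior GPA band arose from how students were allocated, not from anything the teaching method did; and prior GPA band independently affects the outcome. The pooled gap is confounded — condition on prior GPA band.
Standardising Curriculum X to the population prior GPA band mix: 0.330·120/121 + 0.670·341/839 = 0.600.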